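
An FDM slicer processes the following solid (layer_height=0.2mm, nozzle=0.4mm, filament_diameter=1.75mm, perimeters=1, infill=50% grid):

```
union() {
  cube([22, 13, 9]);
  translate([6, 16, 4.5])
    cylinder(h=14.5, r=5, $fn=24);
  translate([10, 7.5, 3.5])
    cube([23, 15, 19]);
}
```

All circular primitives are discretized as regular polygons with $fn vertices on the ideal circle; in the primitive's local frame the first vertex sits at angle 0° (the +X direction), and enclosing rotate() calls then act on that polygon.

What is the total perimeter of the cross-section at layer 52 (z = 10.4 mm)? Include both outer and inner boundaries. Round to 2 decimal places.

At z = 10.4 mm: the cube does not reach this height (z outside [0, 9]); the r=5 cylinder at (6, 16) gives a regular 24-gon of circumradius 5 (constant along its height) (perimeter = 2·24·5.000·sin(180°/24) = 31.33 mm); the 23×15 cube at (10, 7.5) contributes its full rectangle (perimeter 76.00 mm); Merging all regions: the regions partially overlap (shared area 3.91 mm²), so the edge portions inside another operand are dropped and the merged outline is re-measured after clipping — boundary = 95.16 mm. Overall, the cross-section is a single solid region. Total boundary length (outer) = 95.16 mm.

95.16 mm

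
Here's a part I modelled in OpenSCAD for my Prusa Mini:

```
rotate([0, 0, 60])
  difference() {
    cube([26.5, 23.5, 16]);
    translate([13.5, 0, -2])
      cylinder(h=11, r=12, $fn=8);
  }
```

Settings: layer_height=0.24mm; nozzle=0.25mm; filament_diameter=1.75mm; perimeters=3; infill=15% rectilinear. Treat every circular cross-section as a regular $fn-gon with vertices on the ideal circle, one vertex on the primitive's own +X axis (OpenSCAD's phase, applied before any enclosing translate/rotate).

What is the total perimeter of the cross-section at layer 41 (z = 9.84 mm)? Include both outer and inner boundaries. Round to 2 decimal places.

At z = 9.84 mm: the 26.5×23.5 cube contributes its full rectangle (perimeter 100.00 mm); the cylinder at (13.5, 0) is not intersected at this z (z outside [-2, 9]); Taking the first minus the rest: none of the subtracted shapes is present at this height, so the 26.5×23.5 cube is unchanged — boundary = 100.00 mm; (whole slice rotated 60° about Z — lengths, areas and connectivity unchanged). Overall, the cross-section is a single solid region. Total boundary length (outer) = 100.00 mm.

100.00 mm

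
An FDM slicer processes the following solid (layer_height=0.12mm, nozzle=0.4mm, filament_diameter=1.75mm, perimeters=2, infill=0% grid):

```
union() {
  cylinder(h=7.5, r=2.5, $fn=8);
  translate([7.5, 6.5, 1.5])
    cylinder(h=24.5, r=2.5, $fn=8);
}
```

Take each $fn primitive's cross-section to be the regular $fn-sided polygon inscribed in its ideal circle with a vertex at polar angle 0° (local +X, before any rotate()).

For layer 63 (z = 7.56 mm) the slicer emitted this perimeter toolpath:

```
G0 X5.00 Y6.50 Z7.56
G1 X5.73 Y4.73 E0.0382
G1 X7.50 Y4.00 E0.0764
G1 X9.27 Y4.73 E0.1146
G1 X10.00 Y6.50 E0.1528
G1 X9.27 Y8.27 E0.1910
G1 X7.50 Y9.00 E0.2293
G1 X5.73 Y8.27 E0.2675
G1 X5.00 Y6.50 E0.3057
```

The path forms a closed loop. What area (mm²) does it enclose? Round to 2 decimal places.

17.70 mm²

Apply the shoelace formula to the sequence of (X, Y) vertices; enclosed area = 17.70 mm².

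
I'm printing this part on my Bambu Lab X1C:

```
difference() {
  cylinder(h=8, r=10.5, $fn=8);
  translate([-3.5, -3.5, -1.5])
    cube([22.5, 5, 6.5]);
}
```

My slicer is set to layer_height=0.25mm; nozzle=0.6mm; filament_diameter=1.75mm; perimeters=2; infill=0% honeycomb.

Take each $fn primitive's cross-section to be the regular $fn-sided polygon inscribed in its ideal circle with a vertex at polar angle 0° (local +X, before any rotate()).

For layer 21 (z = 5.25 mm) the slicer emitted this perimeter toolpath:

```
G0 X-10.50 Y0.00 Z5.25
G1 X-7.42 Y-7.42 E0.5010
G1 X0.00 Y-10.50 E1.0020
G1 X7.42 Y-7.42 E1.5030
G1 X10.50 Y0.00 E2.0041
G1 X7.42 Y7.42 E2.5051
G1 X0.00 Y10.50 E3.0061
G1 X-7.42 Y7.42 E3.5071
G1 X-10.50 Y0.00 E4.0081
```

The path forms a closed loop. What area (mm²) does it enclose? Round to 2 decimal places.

Apply the shoelace formula to the sequence of (X, Y) vertices; enclosed area = 311.64 mm².

311.64 mm²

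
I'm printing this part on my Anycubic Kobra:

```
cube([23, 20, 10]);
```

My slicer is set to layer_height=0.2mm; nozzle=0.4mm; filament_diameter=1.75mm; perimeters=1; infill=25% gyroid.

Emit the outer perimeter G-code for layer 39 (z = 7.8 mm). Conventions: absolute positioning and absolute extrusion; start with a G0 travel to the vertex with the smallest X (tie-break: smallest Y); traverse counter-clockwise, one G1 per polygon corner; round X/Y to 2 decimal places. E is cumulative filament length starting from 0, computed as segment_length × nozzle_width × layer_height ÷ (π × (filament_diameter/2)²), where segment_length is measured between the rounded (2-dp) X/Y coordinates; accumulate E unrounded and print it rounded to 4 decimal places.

At z = 7.8 mm: the cube is present — its section is the full 23×20 rectangle. The outline is a single polygon with 4 vertices. Extrusion per mm of travel: 0.4 × 0.2 / (π × 0.875²) = 0.033260. Accumulating E over each segment gives final E = 2.8604.

G0 X0.00 Y0.00 Z7.80
G1 X23.00 Y0.00 E0.7650
G1 X23.00 Y20.00 E1.4302
G1 X0.00 Y20.00 E2.1952
G1 X0.00 Y0.00 E2.8604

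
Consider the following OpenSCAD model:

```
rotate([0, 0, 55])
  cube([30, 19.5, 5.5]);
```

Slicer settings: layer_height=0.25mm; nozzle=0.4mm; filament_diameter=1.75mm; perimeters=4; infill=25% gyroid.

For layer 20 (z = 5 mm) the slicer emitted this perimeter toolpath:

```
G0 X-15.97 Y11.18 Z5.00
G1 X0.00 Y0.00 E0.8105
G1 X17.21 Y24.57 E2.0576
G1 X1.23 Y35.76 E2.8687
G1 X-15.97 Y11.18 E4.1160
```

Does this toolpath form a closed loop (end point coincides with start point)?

yes

Start point (G0): (-15.97, 11.18). End point (last G1): the path returns to the start — closed.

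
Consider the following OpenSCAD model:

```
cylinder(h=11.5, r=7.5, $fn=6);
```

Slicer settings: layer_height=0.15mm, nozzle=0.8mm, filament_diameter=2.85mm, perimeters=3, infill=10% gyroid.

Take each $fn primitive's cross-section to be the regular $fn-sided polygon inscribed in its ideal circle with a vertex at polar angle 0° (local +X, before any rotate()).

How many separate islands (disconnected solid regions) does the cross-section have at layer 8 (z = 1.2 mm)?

1

At z = 1.2 mm: the r=7.5 cylinder gives a regular 6-gon of circumradius 7.5 (constant along its height). Overall, the cross-section is a single solid region. Island count = 1.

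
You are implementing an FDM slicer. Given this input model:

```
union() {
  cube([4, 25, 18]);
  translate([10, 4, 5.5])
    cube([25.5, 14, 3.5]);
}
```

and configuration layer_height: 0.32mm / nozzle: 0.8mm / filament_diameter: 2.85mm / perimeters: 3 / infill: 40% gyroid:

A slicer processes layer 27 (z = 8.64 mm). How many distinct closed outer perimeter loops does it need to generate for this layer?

2

At z = 8.64 mm: the cube (footprint 4×25) is included at this height; the cube at (10, 4) is present — its section is the full 25.5×14 rectangle; Combining (union): the 2 present regions are separate (no shared area or edge), so areas and boundary lengths simply add and each stays a separate island — 2 connected regions. The result has 2 disconnected regions.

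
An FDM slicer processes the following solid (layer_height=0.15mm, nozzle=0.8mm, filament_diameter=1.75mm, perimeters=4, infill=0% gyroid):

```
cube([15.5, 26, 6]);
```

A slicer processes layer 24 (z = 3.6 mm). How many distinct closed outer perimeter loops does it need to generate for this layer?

1

At z = 3.6 mm: the cube (footprint 15.5×26) is included at this height. The result has 1 disconnected region.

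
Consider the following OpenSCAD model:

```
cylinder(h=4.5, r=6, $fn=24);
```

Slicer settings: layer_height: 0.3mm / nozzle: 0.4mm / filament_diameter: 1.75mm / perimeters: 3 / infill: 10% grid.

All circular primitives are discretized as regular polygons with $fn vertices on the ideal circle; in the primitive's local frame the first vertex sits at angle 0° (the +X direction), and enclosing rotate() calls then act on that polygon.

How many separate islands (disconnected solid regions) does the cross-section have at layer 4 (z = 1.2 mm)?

1

At z = 1.2 mm: the r=6 cylinder contributes a regular 24-gon of circumradius 6. Overall, the cross-section is a single solid region. Island count = 1.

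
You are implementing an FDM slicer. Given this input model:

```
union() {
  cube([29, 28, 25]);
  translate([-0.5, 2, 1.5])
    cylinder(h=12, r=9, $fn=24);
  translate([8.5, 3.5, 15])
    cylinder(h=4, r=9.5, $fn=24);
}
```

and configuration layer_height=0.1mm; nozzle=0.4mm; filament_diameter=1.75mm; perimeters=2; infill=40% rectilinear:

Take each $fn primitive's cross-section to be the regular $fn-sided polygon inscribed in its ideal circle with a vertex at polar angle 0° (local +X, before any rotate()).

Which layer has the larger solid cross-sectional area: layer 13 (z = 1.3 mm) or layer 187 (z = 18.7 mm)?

layer 187 (z = 18.7 mm)

Layer 13 (z = 1.3): the cube is present — its section is the full 29×28 rectangle (area 812.00 mm²); the cylinder at (-0.5, 2) is not intersected at this z (z outside [1.5, 13.5]); the cylinder at (8.5, 3.5) is not intersected at this z (z outside [15, 19]); Taking the union: only the 29×28 cube is present, so the union is just that shape — area = 812.00 mm². So its area = 812.00 mm². Layer 187 (z = 18.7): the cube (footprint 29×28) is included at this height (area 812.00 mm²); the cylinder at (-0.5, 2) is not intersected at this z (z outside [1.5, 13.5]); the r=9.5 cylinder at (8.5, 3.5) gives a regular 24-gon of circumradius 9.5 (constant along its height) (area = (24/2)·9.500²·sin(360°/24) = 280.30 mm²); Merging all regions: the regions partially overlap — summed areas 1092.30 mm² minus the doubly-counted overlap 199.58 mm² gives 892.72 mm² — area = 892.72 mm². So its area = 892.72 mm². Layer 187 is larger (892.72 vs 812.00 mm²).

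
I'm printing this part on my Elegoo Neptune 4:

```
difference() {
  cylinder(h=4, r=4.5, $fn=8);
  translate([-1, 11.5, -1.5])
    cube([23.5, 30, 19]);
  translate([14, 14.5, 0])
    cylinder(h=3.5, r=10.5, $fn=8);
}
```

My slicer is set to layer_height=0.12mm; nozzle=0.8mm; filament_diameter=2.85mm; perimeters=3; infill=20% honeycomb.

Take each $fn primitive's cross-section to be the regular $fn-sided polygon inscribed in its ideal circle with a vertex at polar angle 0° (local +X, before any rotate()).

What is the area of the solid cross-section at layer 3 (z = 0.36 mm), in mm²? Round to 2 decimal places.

At z = 0.36 mm: the r=4.5 cylinder gives a regular 8-gon of circumradius 4.5 (constant along its height) (area = (8/2)·4.500²·sin(360°/8) = 57.28 mm²); the 23.5×30 cube at (-1, 11.5) contributes its full rectangle (area 705.00 mm²); the r=10.5 cylinder at (14, 14.5) gives a regular 8-gon of circumradius 10.5 (constant along its height) (area = (8/2)·10.500²·sin(360°/8) = 311.83 mm²); Taking the first minus the rest: starting from the r=4.5 cylinder (57.28 mm²), the 23.5×30 cube at (-1, 11.5) misses the remaining region (no effect); the r=10.5 cylinder at (14, 14.5) misses the remaining region (no effect) — area = 57.28 mm². Overall, the cross-section is a single solid region. Net area = 57.28 mm².

57.28 mm²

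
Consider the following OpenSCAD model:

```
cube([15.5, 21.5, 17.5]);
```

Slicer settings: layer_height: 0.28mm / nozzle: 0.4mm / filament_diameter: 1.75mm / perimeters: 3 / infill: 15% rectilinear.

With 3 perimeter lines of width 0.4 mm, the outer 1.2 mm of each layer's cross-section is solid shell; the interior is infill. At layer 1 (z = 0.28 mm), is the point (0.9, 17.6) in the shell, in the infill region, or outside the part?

shell

At z = 0.28 mm: the cube (footprint 15.5×21.5) is included at this height. Overall, the cross-section is a single solid region. The nearest boundary edge runs (0.00, 21.50)→(0.00, 0.00); distance from the point to it = 0.90 mm. The point is inside the cross-section, 0.90 mm from the nearest boundary — within the 1.2 mm shell band (3 × 0.4).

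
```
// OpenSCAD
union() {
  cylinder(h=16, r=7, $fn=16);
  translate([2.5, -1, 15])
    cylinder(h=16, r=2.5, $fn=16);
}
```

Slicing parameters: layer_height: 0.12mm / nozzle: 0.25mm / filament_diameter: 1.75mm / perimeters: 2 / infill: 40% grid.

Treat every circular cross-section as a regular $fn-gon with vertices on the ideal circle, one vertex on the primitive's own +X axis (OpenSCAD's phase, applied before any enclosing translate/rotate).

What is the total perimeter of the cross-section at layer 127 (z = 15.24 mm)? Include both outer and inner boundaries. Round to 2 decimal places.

43.70 mm

At z = 15.24 mm: the r=7 cylinder gives a regular 16-gon of circumradius 7 (constant along its height) (perimeter = 2·16·7.000·sin(180°/16) = 43.70 mm); the r=2.5 cylinder at (2.5, -1) gives a regular 16-gon of circumradius 2.5 (constant along its height) (perimeter = 2·16·2.500·sin(180°/16) = 15.61 mm); Merging all regions: the r=2.5 cylinder at (2.5, -1) lies entirely inside the r=7 cylinder, so the union is just the r=7 cylinder — boundary = 43.70 mm. Overall, the cross-section is a single solid region. Total boundary length (outer) = 43.70 mm.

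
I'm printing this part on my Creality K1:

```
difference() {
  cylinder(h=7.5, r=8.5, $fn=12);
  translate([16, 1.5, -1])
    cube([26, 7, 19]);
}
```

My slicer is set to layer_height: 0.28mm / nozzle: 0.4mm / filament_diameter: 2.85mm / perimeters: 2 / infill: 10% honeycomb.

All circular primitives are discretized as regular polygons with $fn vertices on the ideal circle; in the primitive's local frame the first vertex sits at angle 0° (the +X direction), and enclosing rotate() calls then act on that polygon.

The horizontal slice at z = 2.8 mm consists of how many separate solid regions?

At z = 2.8 mm: the r=8.5 cylinder gives a regular 12-gon of circumradius 8.5 (constant along its height); the cube at (16, 1.5) is present — its section is the full 26×7 rectangle; Taking the first minus the rest: starting from the r=8.5 cylinder, the 26×7 cube at (16, 1.5) misses the remaining region (no effect) — 1 connected region. The result has 1 disconnected region.

1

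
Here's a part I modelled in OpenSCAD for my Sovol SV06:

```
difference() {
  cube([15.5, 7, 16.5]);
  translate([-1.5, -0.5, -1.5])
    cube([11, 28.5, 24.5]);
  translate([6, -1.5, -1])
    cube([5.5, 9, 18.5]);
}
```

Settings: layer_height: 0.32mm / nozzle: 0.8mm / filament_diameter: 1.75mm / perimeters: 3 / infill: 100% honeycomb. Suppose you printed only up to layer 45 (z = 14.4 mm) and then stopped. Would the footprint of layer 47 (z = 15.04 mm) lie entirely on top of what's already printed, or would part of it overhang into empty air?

Compare the two slices. At z = 14.4: the cube (footprint 15.5×7) is included at this height (area 108.50 mm²); the 11×28.5 cube at (-1.5, -0.5) contributes its full rectangle (area 313.50 mm²); the cube at (6, -1.5) (footprint 5.5×9) is included at this height (area 49.50 mm²); Taking the first minus the rest: starting from the 15.5×7 cube (108.50 mm²), the 11×28.5 cube at (-1.5, -0.5) partially overlaps it — only the 66.50 mm² overlap (of its 313.50 mm²) is removed, clipping the outline; the 5.5×9 cube at (6, -1.5) partially overlaps it — only the 14.00 mm² overlap (of its 49.50 mm²) is removed, clipping the outline — area = 28.00 mm². At z = 15.04: the cube (footprint 15.5×7) is included at this height (area 108.50 mm²); the 11×28.5 cube at (-1.5, -0.5) contributes its full rectangle (area 313.50 mm²); the cube at (6, -1.5) (footprint 5.5×9) is included at this height (area 49.50 mm²); After the difference (first − rest): starting from the 15.5×7 cube (108.50 mm²), the 11×28.5 cube at (-1.5, -0.5) partially overlaps it — only the 66.50 mm² overlap (of its 313.50 mm²) is removed, clipping the outline; the 5.5×9 cube at (6, -1.5) partially overlaps it — only the 14.00 mm² overlap (of its 49.50 mm²) is removed, clipping the outline — area = 28.00 mm². Checking containment: the cross-section at z = 15.04 is a subset of the cross-section at z = 14.4.

entirely on top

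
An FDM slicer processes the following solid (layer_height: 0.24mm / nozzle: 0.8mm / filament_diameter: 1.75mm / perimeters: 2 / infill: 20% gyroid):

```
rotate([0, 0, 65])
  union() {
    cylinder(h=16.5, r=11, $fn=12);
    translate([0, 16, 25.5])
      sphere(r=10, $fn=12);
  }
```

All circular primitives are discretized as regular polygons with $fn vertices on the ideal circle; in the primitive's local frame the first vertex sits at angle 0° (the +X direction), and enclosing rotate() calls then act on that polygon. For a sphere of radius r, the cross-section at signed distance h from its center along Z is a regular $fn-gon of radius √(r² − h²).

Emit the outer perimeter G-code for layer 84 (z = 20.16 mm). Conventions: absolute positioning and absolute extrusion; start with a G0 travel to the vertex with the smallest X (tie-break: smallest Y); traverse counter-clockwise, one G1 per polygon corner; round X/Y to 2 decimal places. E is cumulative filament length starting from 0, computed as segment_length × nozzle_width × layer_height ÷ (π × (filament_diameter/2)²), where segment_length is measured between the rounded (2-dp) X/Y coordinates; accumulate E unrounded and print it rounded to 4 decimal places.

G0 X-22.92 Y6.03 Z20.16
G1 X-21.43 Y1.91 E0.3497
G1 X-18.07 Y-0.90 E0.6994
G1 X-13.76 Y-1.66 E1.0487
G1 X-9.65 Y-0.16 E1.3980
G1 X-6.84 Y3.19 E1.7470
G1 X-6.08 Y7.50 E2.0963
G1 X-7.58 Y11.61 E2.4456
G1 X-10.93 Y14.42 E2.7946
G1 X-15.24 Y15.18 E3.1440
G1 X-19.35 Y13.69 E3.4929
G1 X-22.16 Y10.34 E3.8420
G1 X-22.92 Y6.03 E4.1913

At z = 20.16 mm: the cylinder is absent (z outside [0, 16.5]); the sphere at (0, 16): section is a regular 12-gon, circumradius = √(r²−h²) = √(10²−5.34²) = 8.455; Combining (union): only the r=10 sphere at (0, 16) is present, so the union is just that shape — 1 connected region; (whole slice rotated 65° about Z — lengths, areas and connectivity unchanged). The outline is a single polygon with 12 vertices. Extrusion per mm of travel: 0.8 × 0.24 / (π × 0.875²) = 0.079824. Accumulating E over each segment gives final E = 4.1913.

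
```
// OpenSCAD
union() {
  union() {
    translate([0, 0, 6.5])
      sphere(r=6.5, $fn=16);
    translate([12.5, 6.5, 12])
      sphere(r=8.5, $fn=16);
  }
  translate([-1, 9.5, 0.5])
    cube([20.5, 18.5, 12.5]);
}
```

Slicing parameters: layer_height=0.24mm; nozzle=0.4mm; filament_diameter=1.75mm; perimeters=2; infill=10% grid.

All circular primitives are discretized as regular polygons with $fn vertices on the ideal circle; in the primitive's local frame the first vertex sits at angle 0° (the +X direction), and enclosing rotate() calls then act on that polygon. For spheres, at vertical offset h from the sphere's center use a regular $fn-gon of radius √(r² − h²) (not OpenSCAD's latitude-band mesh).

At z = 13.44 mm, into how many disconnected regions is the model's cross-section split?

1

At z = 13.44 mm: the sphere does not reach this height (|z−center|=6.940 > r=6.5); the sphere at (12.5, 6.5): section is a regular 16-gon, circumradius = √(r²−h²) = √(8.5²−1.44²) = 8.377; Combining (union): only the r=8.5 sphere at (12.5, 6.5) is present, so the union is just that shape — 1 connected region; the cube at (-1, 9.5) is absent (z outside [0.5, 13]); Taking the union: only that combined region is present, so the union is just that shape — 1 connected region. The result has 1 disconnected region.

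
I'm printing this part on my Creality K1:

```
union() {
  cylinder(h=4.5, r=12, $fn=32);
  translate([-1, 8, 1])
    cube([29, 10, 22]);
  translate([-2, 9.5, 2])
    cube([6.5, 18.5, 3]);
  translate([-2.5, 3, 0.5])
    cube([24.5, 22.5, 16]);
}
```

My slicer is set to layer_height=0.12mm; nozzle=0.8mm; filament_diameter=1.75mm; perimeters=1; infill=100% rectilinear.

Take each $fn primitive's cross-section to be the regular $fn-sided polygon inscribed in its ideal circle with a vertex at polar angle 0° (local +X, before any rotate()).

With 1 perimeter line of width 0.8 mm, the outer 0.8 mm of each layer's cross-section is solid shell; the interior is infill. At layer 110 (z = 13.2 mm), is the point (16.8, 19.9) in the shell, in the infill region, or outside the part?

infill

At z = 13.2 mm: the cylinder is not intersected at this z (z outside [0, 4.5]); the cube at (-1, 8) is present — its section is the full 29×10 rectangle; the cube at (-2, 9.5) is not intersected at this z (z outside [2, 5]); the cube at (-2.5, 3) (footprint 24.5×22.5) is included at this height; Combining (union): the regions partially overlap (shared area 230.00 mm²), so overlapping operands fuse into one piece — 1 connected region. Overall, the cross-section is a single solid region. The nearest boundary edge runs (22.00, 25.50)→(22.00, 18.00); distance from the point to it = 5.20 mm. The point is inside the cross-section and 5.20 mm from the nearest boundary — more than the 0.8 mm shell width (1 × 0.8), so it's in the infill interior.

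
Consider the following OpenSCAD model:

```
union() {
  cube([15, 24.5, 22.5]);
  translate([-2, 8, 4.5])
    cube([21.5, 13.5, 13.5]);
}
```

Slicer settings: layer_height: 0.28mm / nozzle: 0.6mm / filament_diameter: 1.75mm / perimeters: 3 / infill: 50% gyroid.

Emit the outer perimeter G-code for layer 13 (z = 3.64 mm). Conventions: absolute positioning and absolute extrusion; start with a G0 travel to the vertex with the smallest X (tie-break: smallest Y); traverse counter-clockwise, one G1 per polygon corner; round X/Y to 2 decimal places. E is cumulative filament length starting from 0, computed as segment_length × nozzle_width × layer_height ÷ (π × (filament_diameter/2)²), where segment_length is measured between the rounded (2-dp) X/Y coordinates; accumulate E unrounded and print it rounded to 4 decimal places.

At z = 3.64 mm: the cube is present — its section is the full 15×24.5 rectangle; the cube at (-2, 8) is absent (z outside [4.5, 18]); Taking the union: only the 15×24.5 cube is present, so the union is just that shape — 1 connected region. The outline is a single polygon with 4 vertices. Extrusion per mm of travel: 0.6 × 0.28 / (π × 0.875²) = 0.069846. Accumulating E over each segment gives final E = 5.5179.

G0 X0.00 Y0.00 Z3.64
G1 X15.00 Y0.00 E1.0477
G1 X15.00 Y24.50 E2.7589
G1 X0.00 Y24.50 E3.8066
G1 X0.00 Y0.00 E5.5179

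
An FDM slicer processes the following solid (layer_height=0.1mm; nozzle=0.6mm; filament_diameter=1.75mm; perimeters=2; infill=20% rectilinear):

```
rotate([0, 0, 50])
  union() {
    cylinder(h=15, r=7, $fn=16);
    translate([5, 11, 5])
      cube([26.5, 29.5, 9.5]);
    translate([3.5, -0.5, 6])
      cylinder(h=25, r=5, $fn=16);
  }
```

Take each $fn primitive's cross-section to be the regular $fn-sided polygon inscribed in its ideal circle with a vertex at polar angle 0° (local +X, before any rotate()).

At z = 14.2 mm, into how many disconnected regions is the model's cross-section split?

At z = 14.2 mm: the r=7 cylinder gives a regular 16-gon of circumradius 7 (constant along its height); the 26.5×29.5 cube at (5, 11) contributes its full rectangle; the r=5 cylinder at (3.5, -0.5) contributes a regular 16-gon of circumradius 5; Combining (union): the regions partially overlap (shared area 65.06 mm²), so overlapping operands fuse into one piece — 2 connected regions; (whole slice rotated 50° about Z — lengths, areas and connectivity unchanged). The result has 2 disconnected regions.

2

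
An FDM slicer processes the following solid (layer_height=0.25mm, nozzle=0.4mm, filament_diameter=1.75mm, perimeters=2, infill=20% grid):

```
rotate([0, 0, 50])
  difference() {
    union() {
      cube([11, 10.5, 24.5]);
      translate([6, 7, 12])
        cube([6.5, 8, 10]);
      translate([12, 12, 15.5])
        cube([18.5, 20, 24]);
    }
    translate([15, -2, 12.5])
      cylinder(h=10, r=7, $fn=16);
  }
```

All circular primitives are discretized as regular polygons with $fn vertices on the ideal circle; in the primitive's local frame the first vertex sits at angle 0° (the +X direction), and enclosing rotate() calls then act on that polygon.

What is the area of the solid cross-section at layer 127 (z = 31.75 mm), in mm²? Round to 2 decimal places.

370.00 mm²

At z = 31.75 mm: the cube does not reach this height (z outside [0, 24.5]); the cube at (6, 7) is not intersected at this z (z outside [12, 22]); the cube at (12, 12) is present — its section is the full 18.5×20 rectangle (area 370.00 mm²); Taking the union: only the 18.5×20 cube at (12, 12) is present, so the union is just that shape — area = 370.00 mm²; the cylinder at (15, -2) does not reach this height (z outside [12.5, 22.5]); Taking the first minus the rest: none of the subtracted shapes is present at this height, so the result so far is unchanged — area = 370.00 mm²; (rotated 50° about Z; rotation is an isometry so areas/perimeters/island counts are preserved). Overall, the cross-section is a single solid region. Net area = 370.00 mm².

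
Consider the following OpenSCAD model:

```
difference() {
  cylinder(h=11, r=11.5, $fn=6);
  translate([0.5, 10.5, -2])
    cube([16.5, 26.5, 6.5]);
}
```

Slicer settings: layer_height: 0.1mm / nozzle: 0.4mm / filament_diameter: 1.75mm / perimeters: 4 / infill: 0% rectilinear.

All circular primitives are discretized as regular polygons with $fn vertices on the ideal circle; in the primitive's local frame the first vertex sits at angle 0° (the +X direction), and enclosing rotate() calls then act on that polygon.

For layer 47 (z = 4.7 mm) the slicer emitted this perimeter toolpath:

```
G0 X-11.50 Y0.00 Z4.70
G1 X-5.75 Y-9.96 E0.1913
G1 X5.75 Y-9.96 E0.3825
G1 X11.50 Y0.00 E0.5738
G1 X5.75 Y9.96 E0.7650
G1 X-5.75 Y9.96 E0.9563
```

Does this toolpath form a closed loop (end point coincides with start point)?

Start point (G0): (-11.50, 0.00). End point (last G1): the path does not return to the start — open.

no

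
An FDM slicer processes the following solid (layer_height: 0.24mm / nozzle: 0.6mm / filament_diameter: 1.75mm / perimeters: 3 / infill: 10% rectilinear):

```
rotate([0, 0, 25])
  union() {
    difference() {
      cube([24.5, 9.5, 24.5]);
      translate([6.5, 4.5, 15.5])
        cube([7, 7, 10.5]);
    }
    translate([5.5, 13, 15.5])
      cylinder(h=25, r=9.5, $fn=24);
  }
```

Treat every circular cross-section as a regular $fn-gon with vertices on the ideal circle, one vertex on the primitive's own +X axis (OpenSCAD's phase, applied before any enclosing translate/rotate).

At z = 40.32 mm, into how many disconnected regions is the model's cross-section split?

At z = 40.32 mm: the cube is absent (z outside [0, 24.5]); the cube at (6.5, 4.5) is not intersected at this z (z outside [15.5, 26]); After the difference (first − rest): the first operand is absent here, so nothing remains; the r=9.5 cylinder at (5.5, 13) contributes a regular 24-gon of circumradius 9.5; Combining (union): only the r=9.5 cylinder at (5.5, 13) is present, so the union is just that shape — 1 connected region; (whole slice rotated 25° about Z — lengths, areas and connectivity unchanged). The result has 1 disconnected region.

1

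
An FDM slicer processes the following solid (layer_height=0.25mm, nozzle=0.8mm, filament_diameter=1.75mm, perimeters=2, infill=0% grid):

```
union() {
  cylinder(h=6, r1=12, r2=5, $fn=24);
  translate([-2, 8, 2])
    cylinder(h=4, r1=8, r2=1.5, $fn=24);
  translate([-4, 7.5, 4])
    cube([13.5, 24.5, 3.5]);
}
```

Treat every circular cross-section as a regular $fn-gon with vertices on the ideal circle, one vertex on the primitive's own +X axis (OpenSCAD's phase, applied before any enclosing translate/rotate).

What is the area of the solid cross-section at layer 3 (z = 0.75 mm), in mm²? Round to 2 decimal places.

384.39 mm²

At z = 0.75 mm: the cone contributes a regular 24-gon of circumradius 11.125 (interpolated between r1=12 and r2=5 at t=0.125) (area = (24/2)·11.125²·sin(360°/24) = 384.39 mm²); the cone at (-2, 8) does not reach this height (z outside [2, 6]); the cube at (-4, 7.5) is not intersected at this z (z outside [4, 7.5]); Taking the union: only the cone is present, so the union is just that shape — area = 384.39 mm². Overall, the cross-section is a single solid region. Net area = 384.39 mm².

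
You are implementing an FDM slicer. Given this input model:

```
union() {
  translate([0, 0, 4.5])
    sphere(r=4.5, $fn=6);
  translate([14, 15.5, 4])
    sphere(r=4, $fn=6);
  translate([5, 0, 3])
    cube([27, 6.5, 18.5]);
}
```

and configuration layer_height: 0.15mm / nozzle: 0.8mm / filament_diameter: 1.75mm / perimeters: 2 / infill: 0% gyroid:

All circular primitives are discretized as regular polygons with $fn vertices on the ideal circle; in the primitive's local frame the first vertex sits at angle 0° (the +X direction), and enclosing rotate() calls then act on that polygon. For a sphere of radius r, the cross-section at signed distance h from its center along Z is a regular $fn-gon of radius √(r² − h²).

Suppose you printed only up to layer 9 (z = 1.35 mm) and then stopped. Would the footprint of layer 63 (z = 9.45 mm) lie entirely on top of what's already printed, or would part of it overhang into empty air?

Compare the two slices. At z = 1.35: the sphere: section is a regular 6-gon, circumradius = √(r²−h²) = √(4.5²−3.15²) = 3.214 (area = (6/2)·3.214²·sin(360°/6) = 26.83 mm²); the r=4 sphere at (14, 15.5) contributes a regular 6-gon of circumradius √(4²−2.65²) = 2.996 (area = (6/2)·2.996²·sin(360°/6) = 23.32 mm²); the cube at (5, 0) is absent (z outside [3, 21.5]); Combining (union): the 2 present regions are separate (no shared area or edge), so areas and boundary lengths simply add and each stays a separate island — area = 50.16 mm². At z = 9.45: the sphere is absent (|z−center|=4.950 > r=4.5); the sphere at (14, 15.5) does not reach this height (|z−center|=5.450 > r=4); the cube at (5, 0) is present — its section is the full 27×6.5 rectangle (area 175.50 mm²); Taking the union: only the 27×6.5 cube at (5, 0) is present, so the union is just that shape — area = 175.50 mm². Checking containment: at z = 9.45 the cross-section extends beyond the z = 1.35 cross-section by about 175.50 mm².

part overhangs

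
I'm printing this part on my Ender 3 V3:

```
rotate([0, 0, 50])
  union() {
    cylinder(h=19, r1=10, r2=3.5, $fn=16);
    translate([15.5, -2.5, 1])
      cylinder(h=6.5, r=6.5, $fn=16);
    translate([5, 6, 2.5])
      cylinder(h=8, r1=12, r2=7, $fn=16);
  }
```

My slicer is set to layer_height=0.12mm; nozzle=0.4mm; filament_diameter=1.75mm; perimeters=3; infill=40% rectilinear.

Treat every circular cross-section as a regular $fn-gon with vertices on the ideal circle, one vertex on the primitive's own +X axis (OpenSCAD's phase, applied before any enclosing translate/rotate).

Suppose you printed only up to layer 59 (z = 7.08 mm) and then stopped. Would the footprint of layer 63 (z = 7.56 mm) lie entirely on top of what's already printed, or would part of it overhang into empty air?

Compare the two slices. At z = 7.08: the cone (r1=10→r2=3.5) has section circumradius 7.578 here — a regular 16-gon (area = (16/2)·7.578²·sin(360°/16) = 175.80 mm²); the r=6.5 cylinder at (15.5, -2.5) contributes a regular 16-gon of circumradius 6.5 (area = (16/2)·6.500²·sin(360°/16) = 129.35 mm²); the cone at (5, 6) (r1=12→r2=7) has section circumradius 9.137 here — a regular 16-gon (area = (16/2)·9.137²·sin(360°/16) = 255.61 mm²); Merging all regions: the regions partially overlap — summed areas 560.76 mm² minus the doubly-counted overlap 98.58 mm² gives 462.18 mm² — area = 462.18 mm²; (rotated 50° about Z; rotation is an isometry so areas/perimeters/island counts are preserved). At z = 7.56: the cone contributes a regular 16-gon of circumradius 7.414 (interpolated between r1=10 and r2=3.5 at t=0.398) (area = (16/2)·7.414²·sin(360°/16) = 168.27 mm²); the cylinder at (15.5, -2.5) does not reach this height (z outside [1, 7.5]); the cone at (5, 6) (r1=12→r2=7) has section circumradius 8.838 here — a regular 16-gon (area = (16/2)·8.838²·sin(360°/16) = 239.10 mm²); Taking the union: the regions partially overlap — summed areas 407.37 mm² minus the doubly-counted overlap 81.26 mm² gives 326.11 mm² — area = 326.11 mm²; (whole slice rotated 50° about Z — lengths, areas and connectivity unchanged). Checking containment: the cross-section at z = 7.56 is a subset of the cross-section at z = 7.08.

entirely on top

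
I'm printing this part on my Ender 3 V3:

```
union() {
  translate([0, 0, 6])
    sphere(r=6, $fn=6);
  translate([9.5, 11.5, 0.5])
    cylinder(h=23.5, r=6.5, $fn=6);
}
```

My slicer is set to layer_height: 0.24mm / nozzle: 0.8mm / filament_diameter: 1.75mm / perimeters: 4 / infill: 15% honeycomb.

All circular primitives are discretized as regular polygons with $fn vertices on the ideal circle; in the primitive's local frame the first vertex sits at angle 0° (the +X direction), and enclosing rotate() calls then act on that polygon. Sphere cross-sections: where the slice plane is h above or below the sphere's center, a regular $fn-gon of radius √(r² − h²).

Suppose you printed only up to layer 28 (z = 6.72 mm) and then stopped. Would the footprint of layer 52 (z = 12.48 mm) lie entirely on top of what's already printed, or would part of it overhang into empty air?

Compare the two slices. At z = 6.72: the r=6 sphere contributes a regular 6-gon of circumradius √(6²−0.72²) = 5.957 (area = (6/2)·5.957²·sin(360°/6) = 92.18 mm²); the cylinder at (9.5, 11.5): section is a regular 6-gon, circumradius r=6.5 (area = (6/2)·6.500²·sin(360°/6) = 109.77 mm²); Merging all regions: the 2 present regions are separate (no shared area or edge), so areas and boundary lengths simply add and each stays a separate island — area = 201.95 mm². At z = 12.48: the sphere does not reach this height (|z−center|=6.480 > r=6); the r=6.5 cylinder at (9.5, 11.5) contributes a regular 6-gon of circumradius 6.5 (area = (6/2)·6.500²·sin(360°/6) = 109.77 mm²); Taking the union: only the r=6.5 cylinder at (9.5, 11.5) is present, so the union is just that shape — area = 109.77 mm². Checking containment: the cross-section at z = 12.48 is a subset of the cross-section at z = 6.72.

entirely on top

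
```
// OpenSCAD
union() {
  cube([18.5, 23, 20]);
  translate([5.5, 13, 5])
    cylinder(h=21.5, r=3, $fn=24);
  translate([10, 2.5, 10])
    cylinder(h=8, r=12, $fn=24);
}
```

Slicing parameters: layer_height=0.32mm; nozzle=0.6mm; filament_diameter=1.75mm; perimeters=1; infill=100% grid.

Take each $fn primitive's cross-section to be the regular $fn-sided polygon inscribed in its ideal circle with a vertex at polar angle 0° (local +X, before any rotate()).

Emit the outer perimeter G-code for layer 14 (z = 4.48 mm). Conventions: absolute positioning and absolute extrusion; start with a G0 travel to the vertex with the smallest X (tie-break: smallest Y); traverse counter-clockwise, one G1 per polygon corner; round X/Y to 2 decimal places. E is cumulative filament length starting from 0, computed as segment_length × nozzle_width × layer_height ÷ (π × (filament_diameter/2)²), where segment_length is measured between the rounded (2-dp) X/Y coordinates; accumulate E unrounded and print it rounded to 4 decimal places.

G0 X0.00 Y0.00 Z4.48
G1 X18.50 Y0.00 E1.4767
G1 X18.50 Y23.00 E3.3127
G1 X0.00 Y23.00 E4.7895
G1 X0.00 Y0.00 E6.6254

At z = 4.48 mm: the cube is present — its section is the full 18.5×23 rectangle; the cylinder at (5.5, 13) is absent (z outside [5, 26.5]); the cylinder at (10, 2.5) is absent (z outside [10, 18]); Taking the union: only the 18.5×23 cube is present, so the union is just that shape — 1 connected region. The outline is a single polygon with 4 vertices. Extrusion per mm of travel: 0.6 × 0.32 / (π × 0.875²) = 0.079824. Accumulating E over each segment gives final E = 6.6254.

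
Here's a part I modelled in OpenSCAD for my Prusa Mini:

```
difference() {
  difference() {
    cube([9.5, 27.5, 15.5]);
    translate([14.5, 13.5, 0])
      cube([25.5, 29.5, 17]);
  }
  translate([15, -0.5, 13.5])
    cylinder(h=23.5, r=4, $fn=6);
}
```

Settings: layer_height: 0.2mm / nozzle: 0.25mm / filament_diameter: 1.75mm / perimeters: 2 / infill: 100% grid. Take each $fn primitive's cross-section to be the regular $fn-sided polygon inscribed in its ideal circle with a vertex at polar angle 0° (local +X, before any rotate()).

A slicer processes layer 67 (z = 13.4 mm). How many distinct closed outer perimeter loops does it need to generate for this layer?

At z = 13.4 mm: the cube is present — its section is the full 9.5×27.5 rectangle; the cube at (14.5, 13.5) (footprint 25.5×29.5) is included at this height; After the difference (first − rest): starting from the 9.5×27.5 cube, the 25.5×29.5 cube at (14.5, 13.5) misses the remaining region (no effect) — 1 connected region; the cylinder at (15, -0.5) is absent (z outside [13.5, 37]); Taking the first minus the rest: none of the subtracted shapes is present at this height, so that combined region is unchanged — 1 connected region. The result has 1 disconnected region.

1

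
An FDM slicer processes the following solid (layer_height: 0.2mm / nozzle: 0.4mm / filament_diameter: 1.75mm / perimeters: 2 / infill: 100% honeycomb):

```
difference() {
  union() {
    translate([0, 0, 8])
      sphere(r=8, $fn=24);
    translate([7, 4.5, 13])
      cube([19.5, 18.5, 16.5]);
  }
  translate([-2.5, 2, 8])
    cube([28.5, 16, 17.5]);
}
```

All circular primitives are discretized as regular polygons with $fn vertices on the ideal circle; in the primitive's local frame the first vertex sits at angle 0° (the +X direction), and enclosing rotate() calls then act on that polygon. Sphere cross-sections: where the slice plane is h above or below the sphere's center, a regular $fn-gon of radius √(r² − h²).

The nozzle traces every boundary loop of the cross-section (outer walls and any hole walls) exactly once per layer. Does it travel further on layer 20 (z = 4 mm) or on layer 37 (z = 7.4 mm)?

layer 37 (z = 7.4 mm)

Layer 20 (z = 4): the r=8 sphere slices to a regular 24-gon of circumradius 6.928 (√(r²−h²) with h=4 from center) (perimeter = 2·24·6.928·sin(180°/24) = 43.41 mm); the cube at (7, 4.5) is not intersected at this z (z outside [13, 29.5]); Combining (union): only the r=8 sphere is present, so the union is just that shape — boundary = 43.41 mm; the cube at (-2.5, 2) does not reach this height (z outside [8, 25.5]); Taking the first minus the rest: none of the subtracted shapes is present at this height, so that combined region is unchanged — boundary = 43.41 mm. So its perimeter = 43.41 mm. Layer 37 (z = 7.4): the r=8 sphere contributes a regular 24-gon of circumradius √(8²−0.6²) = 7.977 (perimeter = 2·24·7.977·sin(180°/24) = 49.98 mm); the cube at (7, 4.5) does not reach this height (z outside [13, 29.5]); Taking the union: only the r=8 sphere is present, so the union is just that shape — boundary = 49.98 mm; the cube at (-2.5, 2) is not intersected at this z (z outside [8, 25.5]); Subtracting the remaining from the first: none of the subtracted shapes is present at this height, so that combined region is unchanged — boundary = 49.98 mm. So its perimeter = 49.98 mm. Layer 37 is larger (49.98 vs 43.41 mm).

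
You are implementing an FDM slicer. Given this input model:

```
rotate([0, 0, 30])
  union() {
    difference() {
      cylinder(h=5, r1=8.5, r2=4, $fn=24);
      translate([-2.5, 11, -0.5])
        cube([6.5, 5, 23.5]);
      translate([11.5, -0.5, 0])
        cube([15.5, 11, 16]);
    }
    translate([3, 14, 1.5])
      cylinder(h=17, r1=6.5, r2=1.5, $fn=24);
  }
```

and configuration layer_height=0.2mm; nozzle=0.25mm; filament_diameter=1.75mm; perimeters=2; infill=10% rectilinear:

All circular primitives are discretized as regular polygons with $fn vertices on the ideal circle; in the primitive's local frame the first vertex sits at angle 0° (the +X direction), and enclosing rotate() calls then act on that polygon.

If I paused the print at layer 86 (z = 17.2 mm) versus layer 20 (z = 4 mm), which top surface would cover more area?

Layer 86 (z = 17.2): the cone is absent (z outside [0, 5]); the 6.5×5 cube at (-2.5, 11) contributes its full rectangle (area 32.50 mm²); the cube at (11.5, -0.5) is absent (z outside [0, 16]); Subtracting the remaining from the first: the first operand is absent here, so nothing remains; the cone at (3, 14) contributes a regular 24-gon of circumradius 1.882 (interpolated between r1=6.5 and r2=1.5 at t=0.924) (area = (24/2)·1.882²·sin(360°/24) = 11.00 mm²); Combining (union): only the cone at (3, 14) is present, so the union is just that shape — area = 11.00 mm²; (rotated 30° about Z; rotation is an isometry so areas/perimeters/island counts are preserved). So its area = 11.00 mm². Layer 20 (z = 4): the cone (r1=8.5→r2=4) has section circumradius 4.900 here — a regular 24-gon (area = (24/2)·4.900²·sin(360°/24) = 74.57 mm²); the cube at (-2.5, 11) is present — its section is the full 6.5×5 rectangle (area 32.50 mm²); the cube at (11.5, -0.5) (footprint 15.5×11) is included at this height (area 170.50 mm²); After the difference (first − rest): starting from the cone (74.57 mm²), the 6.5×5 cube at (-2.5, 11) misses the remaining region (no effect); the 15.5×11 cube at (11.5, -0.5) misses the remaining region (no effect) — area = 74.57 mm²; the cone at (3, 14) (r1=6.5→r2=1.5) has section circumradius 5.765 here — a regular 24-gon (area = (24/2)·5.765²·sin(360°/24) = 103.21 mm²); Combining (union): the 2 present regions are separate (no shared area or edge), so areas and boundary lengths simply add and each stays a separate island — area = 177.78 mm²; (whole slice rotated 30° about Z — lengths, areas and connectivity unchanged). So its area = 177.78 mm². Layer 20 is larger (177.78 vs 11.00 mm²).

layer 20 (z = 4 mm)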